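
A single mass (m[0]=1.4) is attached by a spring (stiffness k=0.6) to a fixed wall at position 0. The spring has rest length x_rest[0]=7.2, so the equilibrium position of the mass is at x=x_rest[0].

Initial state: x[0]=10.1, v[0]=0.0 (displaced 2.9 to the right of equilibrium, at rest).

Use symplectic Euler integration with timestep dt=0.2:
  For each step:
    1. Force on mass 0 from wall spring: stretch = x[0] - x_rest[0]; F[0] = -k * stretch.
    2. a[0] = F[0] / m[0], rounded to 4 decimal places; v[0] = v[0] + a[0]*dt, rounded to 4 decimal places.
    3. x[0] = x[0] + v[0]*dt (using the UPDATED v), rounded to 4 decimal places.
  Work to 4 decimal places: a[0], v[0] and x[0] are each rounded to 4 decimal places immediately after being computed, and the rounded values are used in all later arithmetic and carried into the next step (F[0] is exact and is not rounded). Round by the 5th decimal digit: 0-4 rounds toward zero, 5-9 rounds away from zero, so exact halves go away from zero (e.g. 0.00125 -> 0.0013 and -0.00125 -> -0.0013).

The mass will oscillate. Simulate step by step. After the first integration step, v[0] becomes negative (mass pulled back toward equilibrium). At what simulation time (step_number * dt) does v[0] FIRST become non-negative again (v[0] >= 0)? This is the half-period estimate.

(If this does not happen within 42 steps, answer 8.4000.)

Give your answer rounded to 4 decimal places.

Answer: 4.8000

Derivation:
Step 0: x=[10.1000] v=[0.0000]
Step 1: x=[10.0503] v=[-0.2486]
Step 2: x=[9.9517] v=[-0.4929]
Step 3: x=[9.8059] v=[-0.7288]
Step 4: x=[9.6155] v=[-0.9522]
Step 5: x=[9.3837] v=[-1.1592]
Step 6: x=[9.1144] v=[-1.3464]
Step 7: x=[8.8123] v=[-1.5105]
Step 8: x=[8.4826] v=[-1.6487]
Step 9: x=[8.1309] v=[-1.7586]
Step 10: x=[7.7632] v=[-1.8384]
Step 11: x=[7.3859] v=[-1.8867]
Step 12: x=[7.0054] v=[-1.9026]
Step 13: x=[6.6282] v=[-1.8859]
Step 14: x=[6.2608] v=[-1.8369]
Step 15: x=[5.9095] v=[-1.7564]
Step 16: x=[5.5803] v=[-1.6458]
Step 17: x=[5.2789] v=[-1.5070]
Step 18: x=[5.0104] v=[-1.3423]
Step 19: x=[4.7795] v=[-1.1546]
Step 20: x=[4.5901] v=[-0.9471]
Step 21: x=[4.4454] v=[-0.7234]
Step 22: x=[4.3479] v=[-0.4873]
Step 23: x=[4.2993] v=[-0.2428]
Step 24: x=[4.3005] v=[0.0058]
First v>=0 after going negative at step 24, time=4.8000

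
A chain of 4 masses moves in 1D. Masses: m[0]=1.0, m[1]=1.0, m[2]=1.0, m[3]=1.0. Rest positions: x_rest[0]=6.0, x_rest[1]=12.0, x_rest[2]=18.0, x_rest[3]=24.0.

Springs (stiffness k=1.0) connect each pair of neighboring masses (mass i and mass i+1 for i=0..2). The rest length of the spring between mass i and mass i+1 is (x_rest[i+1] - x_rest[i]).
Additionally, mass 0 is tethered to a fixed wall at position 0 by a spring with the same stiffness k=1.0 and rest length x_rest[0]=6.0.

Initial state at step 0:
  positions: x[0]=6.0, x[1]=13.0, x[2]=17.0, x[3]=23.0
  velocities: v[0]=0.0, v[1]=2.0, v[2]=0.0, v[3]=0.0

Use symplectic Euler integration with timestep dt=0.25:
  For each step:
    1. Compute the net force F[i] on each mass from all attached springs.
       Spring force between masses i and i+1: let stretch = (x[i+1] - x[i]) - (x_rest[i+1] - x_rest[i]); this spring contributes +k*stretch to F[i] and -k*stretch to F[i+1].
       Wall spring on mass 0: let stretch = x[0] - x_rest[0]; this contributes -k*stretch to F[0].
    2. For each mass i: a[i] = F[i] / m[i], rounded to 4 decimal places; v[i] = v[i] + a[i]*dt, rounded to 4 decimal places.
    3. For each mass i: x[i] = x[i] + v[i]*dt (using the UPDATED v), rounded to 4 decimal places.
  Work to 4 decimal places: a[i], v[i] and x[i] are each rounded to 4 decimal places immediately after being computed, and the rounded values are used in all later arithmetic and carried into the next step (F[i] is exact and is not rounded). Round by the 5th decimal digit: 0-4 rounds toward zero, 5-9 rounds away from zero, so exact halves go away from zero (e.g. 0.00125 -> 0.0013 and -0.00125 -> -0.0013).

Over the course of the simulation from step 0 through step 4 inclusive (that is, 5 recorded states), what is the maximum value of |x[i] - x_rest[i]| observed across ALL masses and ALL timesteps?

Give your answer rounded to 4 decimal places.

Step 0: x=[6.0000 13.0000 17.0000 23.0000] v=[0.0000 2.0000 0.0000 0.0000]
Step 1: x=[6.0625 13.3125 17.1250 23.0000] v=[0.2500 1.2500 0.5000 0.0000]
Step 2: x=[6.1992 13.4102 17.3789 23.0078] v=[0.5469 0.3906 1.0156 0.0313]
Step 3: x=[6.3992 13.3052 17.7366 23.0388] v=[0.7999 -0.4200 1.4307 0.1241]
Step 4: x=[6.6309 13.0455 18.1487 23.1135] v=[0.9266 -1.0387 1.6484 0.2986]
Max displacement = 1.4102

Answer: 1.4102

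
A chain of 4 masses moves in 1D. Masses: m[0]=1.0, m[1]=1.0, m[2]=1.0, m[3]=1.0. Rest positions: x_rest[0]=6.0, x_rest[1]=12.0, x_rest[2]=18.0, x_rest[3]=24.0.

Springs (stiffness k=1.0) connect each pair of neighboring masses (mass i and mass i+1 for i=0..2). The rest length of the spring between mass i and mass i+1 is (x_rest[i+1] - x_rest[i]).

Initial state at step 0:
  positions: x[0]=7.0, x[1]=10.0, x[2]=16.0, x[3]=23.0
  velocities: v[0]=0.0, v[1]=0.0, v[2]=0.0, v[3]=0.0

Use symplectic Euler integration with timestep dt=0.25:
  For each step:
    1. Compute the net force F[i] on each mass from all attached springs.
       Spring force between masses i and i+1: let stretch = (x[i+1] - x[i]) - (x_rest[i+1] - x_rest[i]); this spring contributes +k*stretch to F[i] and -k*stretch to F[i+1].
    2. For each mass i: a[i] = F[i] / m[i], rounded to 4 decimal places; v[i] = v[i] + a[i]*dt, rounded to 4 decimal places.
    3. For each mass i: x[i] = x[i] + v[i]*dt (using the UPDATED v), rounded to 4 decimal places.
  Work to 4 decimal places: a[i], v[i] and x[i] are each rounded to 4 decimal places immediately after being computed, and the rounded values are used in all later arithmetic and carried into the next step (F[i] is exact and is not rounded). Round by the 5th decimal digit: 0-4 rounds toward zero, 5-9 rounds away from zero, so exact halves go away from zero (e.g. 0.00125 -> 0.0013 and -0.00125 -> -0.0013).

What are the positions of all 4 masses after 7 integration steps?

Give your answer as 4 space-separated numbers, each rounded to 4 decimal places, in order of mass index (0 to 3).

Answer: 4.0700 12.2913 17.5153 22.1238

Derivation:
Step 0: x=[7.0000 10.0000 16.0000 23.0000] v=[0.0000 0.0000 0.0000 0.0000]
Step 1: x=[6.8125 10.1875 16.0625 22.9375] v=[-0.7500 0.7500 0.2500 -0.2500]
Step 2: x=[6.4609 10.5313 16.1875 22.8203] v=[-1.4063 1.3750 0.5000 -0.4688]
Step 3: x=[5.9887 10.9742 16.3736 22.6636] v=[-1.8887 1.7715 0.7442 -0.6270]
Step 4: x=[5.4531 11.4430 16.6153 22.4887] v=[-2.1423 1.8750 0.9669 -0.6995]
Step 5: x=[4.9169 11.8607 16.9009 22.3217] v=[-2.1448 1.6706 1.1422 -0.6679]
Step 6: x=[4.4397 12.1594 17.2103 22.1909] v=[-1.9089 1.1947 1.2374 -0.5231]
Step 7: x=[4.0700 12.2913 17.5153 22.1238] v=[-1.4790 0.5275 1.2198 -0.2683]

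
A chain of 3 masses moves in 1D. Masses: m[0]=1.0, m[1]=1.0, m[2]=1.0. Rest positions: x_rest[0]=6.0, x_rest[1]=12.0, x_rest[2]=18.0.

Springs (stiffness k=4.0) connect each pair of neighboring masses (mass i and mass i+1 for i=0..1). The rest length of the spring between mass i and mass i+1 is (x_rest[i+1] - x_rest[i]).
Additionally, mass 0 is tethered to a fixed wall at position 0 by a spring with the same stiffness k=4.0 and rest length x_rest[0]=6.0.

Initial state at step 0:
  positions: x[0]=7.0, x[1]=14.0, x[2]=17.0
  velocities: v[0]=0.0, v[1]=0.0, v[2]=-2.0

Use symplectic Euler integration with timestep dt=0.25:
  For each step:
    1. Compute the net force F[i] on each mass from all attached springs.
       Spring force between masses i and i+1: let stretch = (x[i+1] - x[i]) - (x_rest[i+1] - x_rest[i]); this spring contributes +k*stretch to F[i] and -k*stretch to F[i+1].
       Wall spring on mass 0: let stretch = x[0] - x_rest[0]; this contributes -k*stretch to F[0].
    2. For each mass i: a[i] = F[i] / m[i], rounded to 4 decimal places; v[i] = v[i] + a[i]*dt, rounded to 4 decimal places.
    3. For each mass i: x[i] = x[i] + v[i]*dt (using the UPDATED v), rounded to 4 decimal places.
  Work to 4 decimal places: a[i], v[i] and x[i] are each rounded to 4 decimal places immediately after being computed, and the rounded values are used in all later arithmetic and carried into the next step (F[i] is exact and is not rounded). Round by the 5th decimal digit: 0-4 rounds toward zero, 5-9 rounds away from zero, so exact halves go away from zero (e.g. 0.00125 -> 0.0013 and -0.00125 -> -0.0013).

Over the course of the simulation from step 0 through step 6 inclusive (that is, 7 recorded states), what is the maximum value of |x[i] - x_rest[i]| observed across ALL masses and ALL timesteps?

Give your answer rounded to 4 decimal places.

Answer: 2.2934

Derivation:
Step 0: x=[7.0000 14.0000 17.0000] v=[0.0000 0.0000 -2.0000]
Step 1: x=[7.0000 13.0000 17.2500] v=[0.0000 -4.0000 1.0000]
Step 2: x=[6.7500 11.5625 17.9375] v=[-1.0000 -5.7500 2.7500]
Step 3: x=[6.0156 10.5156 18.5313] v=[-2.9375 -4.1875 2.3750]
Step 4: x=[4.9023 10.3477 18.6211] v=[-4.4531 -0.6718 0.3593]
Step 5: x=[3.9248 10.8868 18.1426] v=[-3.9100 2.1562 -1.9141]
Step 6: x=[3.7066 11.4993 17.3501] v=[-0.8728 2.4500 -3.1699]
Max displacement = 2.2934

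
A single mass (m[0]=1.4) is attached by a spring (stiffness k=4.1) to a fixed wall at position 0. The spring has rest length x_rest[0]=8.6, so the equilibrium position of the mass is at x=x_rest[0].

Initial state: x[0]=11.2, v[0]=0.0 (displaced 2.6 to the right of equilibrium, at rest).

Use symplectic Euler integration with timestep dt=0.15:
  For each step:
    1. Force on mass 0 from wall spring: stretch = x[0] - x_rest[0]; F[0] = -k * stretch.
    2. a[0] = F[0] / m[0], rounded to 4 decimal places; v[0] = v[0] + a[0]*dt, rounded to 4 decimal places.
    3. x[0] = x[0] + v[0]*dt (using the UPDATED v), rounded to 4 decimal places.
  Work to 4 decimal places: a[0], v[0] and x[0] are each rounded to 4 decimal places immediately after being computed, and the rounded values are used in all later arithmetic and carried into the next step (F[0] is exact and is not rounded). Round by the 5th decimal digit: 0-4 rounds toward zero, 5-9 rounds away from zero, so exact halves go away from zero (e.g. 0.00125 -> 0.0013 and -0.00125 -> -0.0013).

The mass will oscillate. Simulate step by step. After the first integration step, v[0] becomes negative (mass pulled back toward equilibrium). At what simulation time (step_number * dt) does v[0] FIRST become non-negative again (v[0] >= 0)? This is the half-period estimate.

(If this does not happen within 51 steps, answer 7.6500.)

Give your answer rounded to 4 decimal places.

Step 0: x=[11.2000] v=[0.0000]
Step 1: x=[11.0287] v=[-1.1421]
Step 2: x=[10.6974] v=[-2.2090]
Step 3: x=[10.2278] v=[-3.1304]
Step 4: x=[9.6510] v=[-3.8455]
Step 5: x=[9.0049] v=[-4.3072]
Step 6: x=[8.3321] v=[-4.4851]
Step 7: x=[7.6770] v=[-4.3674]
Step 8: x=[7.0827] v=[-3.9619]
Step 9: x=[6.5884] v=[-3.2954]
Step 10: x=[6.2266] v=[-2.4117]
Step 11: x=[6.0212] v=[-1.3691]
Step 12: x=[5.9858] v=[-0.2363]
Step 13: x=[6.1226] v=[0.9121]
First v>=0 after going negative at step 13, time=1.9500

Answer: 1.9500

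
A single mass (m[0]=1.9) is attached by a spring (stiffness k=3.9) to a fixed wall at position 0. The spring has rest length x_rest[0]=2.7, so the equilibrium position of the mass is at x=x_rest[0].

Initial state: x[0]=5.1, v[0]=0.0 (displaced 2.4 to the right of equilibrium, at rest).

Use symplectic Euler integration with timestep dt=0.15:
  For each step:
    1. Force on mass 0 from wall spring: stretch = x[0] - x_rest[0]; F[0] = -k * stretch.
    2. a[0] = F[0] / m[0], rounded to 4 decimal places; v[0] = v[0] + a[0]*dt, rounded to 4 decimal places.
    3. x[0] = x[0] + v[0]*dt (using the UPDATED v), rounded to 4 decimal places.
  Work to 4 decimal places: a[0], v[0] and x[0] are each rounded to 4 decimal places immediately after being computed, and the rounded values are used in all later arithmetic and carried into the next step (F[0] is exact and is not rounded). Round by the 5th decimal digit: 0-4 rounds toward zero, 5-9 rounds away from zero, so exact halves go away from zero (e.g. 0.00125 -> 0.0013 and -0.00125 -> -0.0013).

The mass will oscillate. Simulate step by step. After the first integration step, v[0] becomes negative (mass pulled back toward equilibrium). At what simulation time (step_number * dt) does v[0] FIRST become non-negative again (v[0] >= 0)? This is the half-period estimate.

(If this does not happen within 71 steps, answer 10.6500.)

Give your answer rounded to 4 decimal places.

Answer: 2.2500

Derivation:
Step 0: x=[5.1000] v=[0.0000]
Step 1: x=[4.9892] v=[-0.7389]
Step 2: x=[4.7726] v=[-1.4437]
Step 3: x=[4.4603] v=[-2.0818]
Step 4: x=[4.0667] v=[-2.6238]
Step 5: x=[3.6100] v=[-3.0446]
Step 6: x=[3.1113] v=[-3.3248]
Step 7: x=[2.5936] v=[-3.4514]
Step 8: x=[2.0808] v=[-3.4186]
Step 9: x=[1.5966] v=[-3.2280]
Step 10: x=[1.1634] v=[-2.8883]
Step 11: x=[0.8011] v=[-2.4152]
Step 12: x=[0.5265] v=[-1.8305]
Step 13: x=[0.3523] v=[-1.1613]
Step 14: x=[0.2865] v=[-0.4385]
Step 15: x=[0.3322] v=[0.3046]
First v>=0 after going negative at step 15, time=2.2500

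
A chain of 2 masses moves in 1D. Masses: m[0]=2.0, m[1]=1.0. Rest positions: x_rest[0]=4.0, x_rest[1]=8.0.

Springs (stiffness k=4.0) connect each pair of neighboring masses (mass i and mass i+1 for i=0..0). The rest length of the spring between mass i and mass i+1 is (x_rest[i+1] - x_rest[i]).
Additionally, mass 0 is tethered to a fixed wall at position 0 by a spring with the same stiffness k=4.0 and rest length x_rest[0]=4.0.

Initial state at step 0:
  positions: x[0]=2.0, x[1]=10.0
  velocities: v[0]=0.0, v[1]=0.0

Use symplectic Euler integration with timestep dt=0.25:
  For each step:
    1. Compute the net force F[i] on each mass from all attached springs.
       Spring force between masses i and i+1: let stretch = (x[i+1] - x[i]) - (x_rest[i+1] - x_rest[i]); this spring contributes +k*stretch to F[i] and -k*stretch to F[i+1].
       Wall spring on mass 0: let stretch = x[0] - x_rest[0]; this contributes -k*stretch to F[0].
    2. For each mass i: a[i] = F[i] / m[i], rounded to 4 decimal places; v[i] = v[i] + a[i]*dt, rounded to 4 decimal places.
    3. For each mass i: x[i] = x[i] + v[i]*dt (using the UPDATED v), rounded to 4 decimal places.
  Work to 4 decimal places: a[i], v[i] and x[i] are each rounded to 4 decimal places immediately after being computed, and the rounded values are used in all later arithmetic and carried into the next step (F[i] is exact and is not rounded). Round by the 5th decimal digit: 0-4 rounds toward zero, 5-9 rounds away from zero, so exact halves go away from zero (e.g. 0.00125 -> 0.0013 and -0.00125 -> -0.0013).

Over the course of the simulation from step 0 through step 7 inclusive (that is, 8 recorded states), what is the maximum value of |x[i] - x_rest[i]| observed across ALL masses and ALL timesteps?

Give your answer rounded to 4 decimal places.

Answer: 2.6699

Derivation:
Step 0: x=[2.0000 10.0000] v=[0.0000 0.0000]
Step 1: x=[2.7500 9.0000] v=[3.0000 -4.0000]
Step 2: x=[3.9375 7.4375] v=[4.7500 -6.2500]
Step 3: x=[5.0703 6.0000] v=[4.5313 -5.7500]
Step 4: x=[5.6856 5.3301] v=[2.4610 -2.6797]
Step 5: x=[5.5457 5.7491] v=[-0.5596 1.6758]
Step 6: x=[4.7380 7.1172] v=[-3.2308 5.4724]
Step 7: x=[3.6355 8.8905] v=[-4.4102 7.0932]
Max displacement = 2.6699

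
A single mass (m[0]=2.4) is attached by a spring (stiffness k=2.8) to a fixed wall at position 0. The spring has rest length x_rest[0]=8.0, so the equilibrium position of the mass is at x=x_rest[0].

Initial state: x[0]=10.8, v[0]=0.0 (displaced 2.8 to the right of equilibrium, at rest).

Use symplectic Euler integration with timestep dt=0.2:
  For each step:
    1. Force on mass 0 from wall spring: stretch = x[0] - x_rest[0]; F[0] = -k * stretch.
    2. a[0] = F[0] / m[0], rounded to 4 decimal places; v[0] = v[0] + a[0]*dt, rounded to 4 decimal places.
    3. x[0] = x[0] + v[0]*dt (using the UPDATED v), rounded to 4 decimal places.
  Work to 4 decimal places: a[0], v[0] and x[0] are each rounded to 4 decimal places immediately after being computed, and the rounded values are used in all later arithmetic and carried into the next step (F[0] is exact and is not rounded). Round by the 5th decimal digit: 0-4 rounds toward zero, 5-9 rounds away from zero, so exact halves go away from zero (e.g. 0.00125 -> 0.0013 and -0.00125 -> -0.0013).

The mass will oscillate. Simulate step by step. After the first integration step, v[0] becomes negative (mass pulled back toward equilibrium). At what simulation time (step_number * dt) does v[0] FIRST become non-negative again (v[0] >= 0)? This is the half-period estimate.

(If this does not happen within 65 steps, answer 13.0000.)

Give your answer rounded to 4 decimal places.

Answer: 3.0000

Derivation:
Step 0: x=[10.8000] v=[0.0000]
Step 1: x=[10.6693] v=[-0.6533]
Step 2: x=[10.4141] v=[-1.2761]
Step 3: x=[10.0462] v=[-1.8394]
Step 4: x=[9.5828] v=[-2.3168]
Step 5: x=[9.0456] v=[-2.6861]
Step 6: x=[8.4596] v=[-2.9301]
Step 7: x=[7.8521] v=[-3.0373]
Step 8: x=[7.2515] v=[-3.0028]
Step 9: x=[6.6859] v=[-2.8281]
Step 10: x=[6.1816] v=[-2.5215]
Step 11: x=[5.7622] v=[-2.0972]
Step 12: x=[5.4472] v=[-1.5750]
Step 13: x=[5.2513] v=[-0.9793]
Step 14: x=[5.1837] v=[-0.3379]
Step 15: x=[5.2475] v=[0.3192]
First v>=0 after going negative at step 15, time=3.0000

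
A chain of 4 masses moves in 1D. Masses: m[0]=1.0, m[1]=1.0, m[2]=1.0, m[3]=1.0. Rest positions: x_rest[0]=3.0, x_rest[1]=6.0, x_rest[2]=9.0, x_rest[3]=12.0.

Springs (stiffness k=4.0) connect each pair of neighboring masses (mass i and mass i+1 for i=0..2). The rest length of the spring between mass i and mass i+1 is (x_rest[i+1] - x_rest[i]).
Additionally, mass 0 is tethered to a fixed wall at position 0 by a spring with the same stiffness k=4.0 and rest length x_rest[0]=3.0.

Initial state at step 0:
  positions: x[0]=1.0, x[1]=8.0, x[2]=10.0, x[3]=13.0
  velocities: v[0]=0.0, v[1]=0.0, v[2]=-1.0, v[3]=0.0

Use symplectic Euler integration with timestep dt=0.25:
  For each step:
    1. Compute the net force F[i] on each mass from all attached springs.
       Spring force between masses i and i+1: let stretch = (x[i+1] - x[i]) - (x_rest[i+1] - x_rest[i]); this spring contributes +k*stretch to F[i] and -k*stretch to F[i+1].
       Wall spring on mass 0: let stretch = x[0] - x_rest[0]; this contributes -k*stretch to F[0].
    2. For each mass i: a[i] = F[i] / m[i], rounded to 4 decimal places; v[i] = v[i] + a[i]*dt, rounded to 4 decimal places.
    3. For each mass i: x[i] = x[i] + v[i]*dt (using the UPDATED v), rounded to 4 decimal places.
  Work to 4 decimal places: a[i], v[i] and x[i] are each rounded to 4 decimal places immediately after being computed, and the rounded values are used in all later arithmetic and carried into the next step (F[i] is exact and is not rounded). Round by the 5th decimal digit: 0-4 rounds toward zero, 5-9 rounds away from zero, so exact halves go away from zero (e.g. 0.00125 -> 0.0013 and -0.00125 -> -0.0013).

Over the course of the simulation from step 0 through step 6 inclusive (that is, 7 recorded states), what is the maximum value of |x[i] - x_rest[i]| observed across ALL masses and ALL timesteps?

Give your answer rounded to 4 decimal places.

Answer: 2.4688

Derivation:
Step 0: x=[1.0000 8.0000 10.0000 13.0000] v=[0.0000 0.0000 -1.0000 0.0000]
Step 1: x=[2.5000 6.7500 10.0000 13.0000] v=[6.0000 -5.0000 0.0000 0.0000]
Step 2: x=[4.4375 5.2500 9.9375 13.0000] v=[7.7500 -6.0000 -0.2500 0.0000]
Step 3: x=[5.4688 4.7188 9.4688 12.9844] v=[4.1250 -2.1250 -1.8750 -0.0625]
Step 4: x=[4.9454 5.5626 8.6915 12.8399] v=[-2.0938 3.3750 -3.1094 -0.5781]
Step 5: x=[3.3399 7.0343 8.1690 12.4083] v=[-6.4220 5.8867 -2.0899 -1.7265]
Step 6: x=[1.8230 7.8661 8.4227 11.6669] v=[-6.0675 3.3270 1.0147 -2.9658]
Max displacement = 2.4688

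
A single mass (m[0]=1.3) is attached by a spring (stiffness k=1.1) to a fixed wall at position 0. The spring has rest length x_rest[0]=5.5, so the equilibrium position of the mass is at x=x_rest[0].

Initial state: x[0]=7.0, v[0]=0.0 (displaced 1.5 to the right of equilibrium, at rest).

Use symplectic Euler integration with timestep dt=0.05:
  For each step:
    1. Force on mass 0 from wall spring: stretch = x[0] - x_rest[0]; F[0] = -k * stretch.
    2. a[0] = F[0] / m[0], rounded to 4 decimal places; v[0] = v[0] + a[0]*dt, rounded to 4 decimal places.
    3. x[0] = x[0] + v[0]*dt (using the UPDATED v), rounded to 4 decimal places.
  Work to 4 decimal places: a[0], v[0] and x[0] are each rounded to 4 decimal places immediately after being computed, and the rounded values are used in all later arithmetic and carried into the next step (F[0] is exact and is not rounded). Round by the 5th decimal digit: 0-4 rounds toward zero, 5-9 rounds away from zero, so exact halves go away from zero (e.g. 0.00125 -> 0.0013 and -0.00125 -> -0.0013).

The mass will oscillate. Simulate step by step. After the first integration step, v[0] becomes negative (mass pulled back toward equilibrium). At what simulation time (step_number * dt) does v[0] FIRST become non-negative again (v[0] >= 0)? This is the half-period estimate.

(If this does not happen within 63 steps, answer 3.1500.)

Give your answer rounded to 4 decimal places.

Step 0: x=[7.0000] v=[0.0000]
Step 1: x=[6.9968] v=[-0.0635]
Step 2: x=[6.9905] v=[-0.1268]
Step 3: x=[6.9810] v=[-0.1899]
Step 4: x=[6.9684] v=[-0.2526]
Step 5: x=[6.9527] v=[-0.3147]
Step 6: x=[6.9339] v=[-0.3762]
Step 7: x=[6.9121] v=[-0.4369]
Step 8: x=[6.8873] v=[-0.4966]
Step 9: x=[6.8595] v=[-0.5553]
Step 10: x=[6.8289] v=[-0.6128]
Step 11: x=[6.7955] v=[-0.6690]
Step 12: x=[6.7593] v=[-0.7238]
Step 13: x=[6.7204] v=[-0.7771]
Step 14: x=[6.6790] v=[-0.8287]
Step 15: x=[6.6351] v=[-0.8786]
Step 16: x=[6.5888] v=[-0.9266]
Step 17: x=[6.5402] v=[-0.9727]
Step 18: x=[6.4894] v=[-1.0167]
Step 19: x=[6.4365] v=[-1.0586]
Step 20: x=[6.3816] v=[-1.0982]
Step 21: x=[6.3248] v=[-1.1355]
Step 22: x=[6.2663] v=[-1.1704]
Step 23: x=[6.2062] v=[-1.2028]
Step 24: x=[6.1446] v=[-1.2327]
Step 25: x=[6.0816] v=[-1.2600]
Step 26: x=[6.0174] v=[-1.2846]
Step 27: x=[5.9521] v=[-1.3065]
Step 28: x=[5.8858] v=[-1.3256]
Step 29: x=[5.8187] v=[-1.3419]
Step 30: x=[5.7509] v=[-1.3554]
Step 31: x=[5.6826] v=[-1.3660]
Step 32: x=[5.6139] v=[-1.3737]
Step 33: x=[5.5450] v=[-1.3785]
Step 34: x=[5.4760] v=[-1.3804]
Step 35: x=[5.4070] v=[-1.3794]
Step 36: x=[5.3382] v=[-1.3755]
Step 37: x=[5.2698] v=[-1.3687]
Step 38: x=[5.2019] v=[-1.3590]
Step 39: x=[5.1346] v=[-1.3464]
Step 40: x=[5.0681] v=[-1.3309]
Step 41: x=[5.0025] v=[-1.3126]
Step 42: x=[4.9379] v=[-1.2916]
Step 43: x=[4.8745] v=[-1.2678]
Step 44: x=[4.8124] v=[-1.2413]
Step 45: x=[4.7518] v=[-1.2122]
Step 46: x=[4.6928] v=[-1.1805]
Step 47: x=[4.6355] v=[-1.1464]
Step 48: x=[4.5800] v=[-1.1098]
Step 49: x=[4.5265] v=[-1.0709]
Step 50: x=[4.4750] v=[-1.0297]
Step 51: x=[4.4257] v=[-0.9863]
Step 52: x=[4.3787] v=[-0.9409]
Step 53: x=[4.3340] v=[-0.8935]
Step 54: x=[4.2918] v=[-0.8442]
Step 55: x=[4.2521] v=[-0.7931]
Step 56: x=[4.2151] v=[-0.7403]
Step 57: x=[4.1808] v=[-0.6859]
Step 58: x=[4.1493] v=[-0.6301]
Step 59: x=[4.1207] v=[-0.5730]
Step 60: x=[4.0950] v=[-0.5146]
Step 61: x=[4.0722] v=[-0.4552]
Step 62: x=[4.0525] v=[-0.3948]
Step 63: x=[4.0358] v=[-0.3336]
v[0] did not become non-negative within 63 steps; using fallback time=3.1500

Answer: 3.1500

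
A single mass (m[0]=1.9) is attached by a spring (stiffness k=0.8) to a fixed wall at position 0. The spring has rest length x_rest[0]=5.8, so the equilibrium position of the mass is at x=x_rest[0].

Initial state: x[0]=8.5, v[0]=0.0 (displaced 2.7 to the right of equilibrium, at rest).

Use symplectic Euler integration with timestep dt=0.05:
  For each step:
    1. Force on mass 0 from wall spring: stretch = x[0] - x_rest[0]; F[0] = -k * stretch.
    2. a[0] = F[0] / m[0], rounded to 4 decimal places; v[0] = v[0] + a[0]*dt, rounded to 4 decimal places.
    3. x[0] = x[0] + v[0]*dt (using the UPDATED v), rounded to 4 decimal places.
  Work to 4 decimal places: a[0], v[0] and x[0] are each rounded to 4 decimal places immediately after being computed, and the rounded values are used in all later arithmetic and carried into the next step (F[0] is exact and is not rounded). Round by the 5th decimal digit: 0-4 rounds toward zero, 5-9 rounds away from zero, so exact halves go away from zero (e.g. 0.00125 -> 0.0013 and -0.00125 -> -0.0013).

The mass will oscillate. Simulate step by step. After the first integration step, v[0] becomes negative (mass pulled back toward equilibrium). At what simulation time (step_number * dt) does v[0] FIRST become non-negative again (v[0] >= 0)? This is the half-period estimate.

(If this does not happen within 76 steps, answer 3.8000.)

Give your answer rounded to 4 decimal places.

Answer: 3.8000

Derivation:
Step 0: x=[8.5000] v=[0.0000]
Step 1: x=[8.4972] v=[-0.0568]
Step 2: x=[8.4915] v=[-0.1136]
Step 3: x=[8.4830] v=[-0.1703]
Step 4: x=[8.4717] v=[-0.2268]
Step 5: x=[8.4576] v=[-0.2830]
Step 6: x=[8.4407] v=[-0.3390]
Step 7: x=[8.4210] v=[-0.3946]
Step 8: x=[8.3985] v=[-0.4498]
Step 9: x=[8.3733] v=[-0.5045]
Step 10: x=[8.3454] v=[-0.5587]
Step 11: x=[8.3148] v=[-0.6123]
Step 12: x=[8.2815] v=[-0.6652]
Step 13: x=[8.2456] v=[-0.7174]
Step 14: x=[8.2072] v=[-0.7689]
Step 15: x=[8.1662] v=[-0.8196]
Step 16: x=[8.1227] v=[-0.8694]
Step 17: x=[8.0768] v=[-0.9183]
Step 18: x=[8.0285] v=[-0.9662]
Step 19: x=[7.9778] v=[-1.0131]
Step 20: x=[7.9249] v=[-1.0590]
Step 21: x=[7.8697] v=[-1.1037]
Step 22: x=[7.8123] v=[-1.1473]
Step 23: x=[7.7528] v=[-1.1897]
Step 24: x=[7.6913] v=[-1.2308]
Step 25: x=[7.6278] v=[-1.2706]
Step 26: x=[7.5623] v=[-1.3091]
Step 27: x=[7.4950] v=[-1.3462]
Step 28: x=[7.4259] v=[-1.3819]
Step 29: x=[7.3551] v=[-1.4161]
Step 30: x=[7.2827] v=[-1.4488]
Step 31: x=[7.2087] v=[-1.4800]
Step 32: x=[7.1332] v=[-1.5097]
Step 33: x=[7.0563] v=[-1.5378]
Step 34: x=[6.9781] v=[-1.5643]
Step 35: x=[6.8986] v=[-1.5891]
Step 36: x=[6.8180] v=[-1.6122]
Step 37: x=[6.7363] v=[-1.6336]
Step 38: x=[6.6536] v=[-1.6533]
Step 39: x=[6.5700] v=[-1.6713]
Step 40: x=[6.4856] v=[-1.6875]
Step 41: x=[6.4005] v=[-1.7019]
Step 42: x=[6.3148] v=[-1.7145]
Step 43: x=[6.2285] v=[-1.7253]
Step 44: x=[6.1418] v=[-1.7343]
Step 45: x=[6.0547] v=[-1.7415]
Step 46: x=[5.9674] v=[-1.7469]
Step 47: x=[5.8799] v=[-1.7504]
Step 48: x=[5.7923] v=[-1.7521]
Step 49: x=[5.7047] v=[-1.7519]
Step 50: x=[5.6172] v=[-1.7499]
Step 51: x=[5.5299] v=[-1.7461]
Step 52: x=[5.4429] v=[-1.7404]
Step 53: x=[5.3563] v=[-1.7329]
Step 54: x=[5.2701] v=[-1.7236]
Step 55: x=[5.1845] v=[-1.7124]
Step 56: x=[5.0995] v=[-1.6994]
Step 57: x=[5.0153] v=[-1.6847]
Step 58: x=[4.9319] v=[-1.6682]
Step 59: x=[4.8494] v=[-1.6499]
Step 60: x=[4.7679] v=[-1.6299]
Step 61: x=[4.6875] v=[-1.6082]
Step 62: x=[4.6083] v=[-1.5848]
Step 63: x=[4.5303] v=[-1.5597]
Step 64: x=[4.4537] v=[-1.5330]
Step 65: x=[4.3785] v=[-1.5047]
Step 66: x=[4.3048] v=[-1.4748]
Step 67: x=[4.2326] v=[-1.4433]
Step 68: x=[4.1621] v=[-1.4103]
Step 69: x=[4.0933] v=[-1.3758]
Step 70: x=[4.0263] v=[-1.3399]
Step 71: x=[3.9612] v=[-1.3026]
Step 72: x=[3.8980] v=[-1.2639]
Step 73: x=[3.8368] v=[-1.2239]
Step 74: x=[3.7777] v=[-1.1826]
Step 75: x=[3.7207] v=[-1.1400]
Step 76: x=[3.6659] v=[-1.0962]
v[0] did not become non-negative within 76 steps; using fallback time=3.8000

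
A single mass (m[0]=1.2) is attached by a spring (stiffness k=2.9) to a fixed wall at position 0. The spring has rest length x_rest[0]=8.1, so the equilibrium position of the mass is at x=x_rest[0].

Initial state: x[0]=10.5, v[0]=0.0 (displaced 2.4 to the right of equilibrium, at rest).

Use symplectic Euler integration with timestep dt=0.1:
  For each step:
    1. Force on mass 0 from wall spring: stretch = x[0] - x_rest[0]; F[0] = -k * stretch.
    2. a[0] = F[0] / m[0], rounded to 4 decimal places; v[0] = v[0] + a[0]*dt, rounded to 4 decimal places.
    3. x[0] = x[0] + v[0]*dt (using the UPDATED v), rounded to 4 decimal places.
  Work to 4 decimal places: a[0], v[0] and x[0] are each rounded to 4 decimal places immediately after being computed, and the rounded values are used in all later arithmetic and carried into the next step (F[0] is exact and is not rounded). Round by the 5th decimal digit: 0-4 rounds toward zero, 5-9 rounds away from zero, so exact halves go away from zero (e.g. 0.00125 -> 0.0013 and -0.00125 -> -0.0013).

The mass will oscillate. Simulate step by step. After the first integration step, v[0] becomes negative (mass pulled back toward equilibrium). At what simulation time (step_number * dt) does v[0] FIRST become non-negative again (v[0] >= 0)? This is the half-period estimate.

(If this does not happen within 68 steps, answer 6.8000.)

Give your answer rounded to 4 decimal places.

Answer: 2.1000

Derivation:
Step 0: x=[10.5000] v=[0.0000]
Step 1: x=[10.4420] v=[-0.5800]
Step 2: x=[10.3274] v=[-1.1460]
Step 3: x=[10.1590] v=[-1.6843]
Step 4: x=[9.9408] v=[-2.1819]
Step 5: x=[9.6781] v=[-2.6268]
Step 6: x=[9.3773] v=[-3.0082]
Step 7: x=[9.0456] v=[-3.3169]
Step 8: x=[8.6911] v=[-3.5454]
Step 9: x=[8.3223] v=[-3.6883]
Step 10: x=[7.9481] v=[-3.7420]
Step 11: x=[7.5776] v=[-3.7053]
Step 12: x=[7.2197] v=[-3.5791]
Step 13: x=[6.8831] v=[-3.3664]
Step 14: x=[6.5759] v=[-3.0723]
Step 15: x=[6.3055] v=[-2.7040]
Step 16: x=[6.0785] v=[-2.2703]
Step 17: x=[5.9003] v=[-1.7818]
Step 18: x=[5.7753] v=[-1.2502]
Step 19: x=[5.7065] v=[-0.6884]
Step 20: x=[5.6955] v=[-0.1100]
Step 21: x=[5.7426] v=[0.4711]
First v>=0 after going negative at step 21, time=2.1000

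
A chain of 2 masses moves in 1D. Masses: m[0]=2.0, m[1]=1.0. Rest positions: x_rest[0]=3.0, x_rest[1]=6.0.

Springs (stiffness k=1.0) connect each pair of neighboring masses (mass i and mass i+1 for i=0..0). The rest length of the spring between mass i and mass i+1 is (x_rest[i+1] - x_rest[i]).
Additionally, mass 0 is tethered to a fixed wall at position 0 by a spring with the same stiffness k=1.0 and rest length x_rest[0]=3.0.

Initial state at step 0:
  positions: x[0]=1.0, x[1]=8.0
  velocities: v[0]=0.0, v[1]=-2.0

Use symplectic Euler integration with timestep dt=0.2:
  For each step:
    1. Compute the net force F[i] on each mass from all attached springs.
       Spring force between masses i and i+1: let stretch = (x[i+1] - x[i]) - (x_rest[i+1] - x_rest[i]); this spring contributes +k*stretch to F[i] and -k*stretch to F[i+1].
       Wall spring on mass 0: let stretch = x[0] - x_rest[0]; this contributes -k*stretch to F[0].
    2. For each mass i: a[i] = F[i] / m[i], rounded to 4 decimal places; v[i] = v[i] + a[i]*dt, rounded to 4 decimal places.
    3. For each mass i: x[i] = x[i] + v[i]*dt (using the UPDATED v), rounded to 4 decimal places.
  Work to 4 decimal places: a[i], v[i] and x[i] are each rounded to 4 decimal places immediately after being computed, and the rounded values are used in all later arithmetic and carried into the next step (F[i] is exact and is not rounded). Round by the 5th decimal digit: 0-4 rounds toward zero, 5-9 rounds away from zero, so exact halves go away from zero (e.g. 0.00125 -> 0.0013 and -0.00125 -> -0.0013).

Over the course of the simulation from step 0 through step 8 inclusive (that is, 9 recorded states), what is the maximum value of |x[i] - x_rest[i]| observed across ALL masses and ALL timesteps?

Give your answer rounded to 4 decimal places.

Step 0: x=[1.0000 8.0000] v=[0.0000 -2.0000]
Step 1: x=[1.1200 7.4400] v=[0.6000 -2.8000]
Step 2: x=[1.3440 6.7472] v=[1.1200 -3.4640]
Step 3: x=[1.6492 5.9583] v=[1.5259 -3.9446]
Step 4: x=[2.0076 5.1170] v=[1.7919 -4.2064]
Step 5: x=[2.3880 4.2713] v=[1.9021 -4.2283]
Step 6: x=[2.7583 3.4703] v=[1.8516 -4.0050]
Step 7: x=[3.0877 2.7608] v=[1.6470 -3.5474]
Step 8: x=[3.3488 2.1844] v=[1.3055 -2.8820]
Max displacement = 3.8156

Answer: 3.8156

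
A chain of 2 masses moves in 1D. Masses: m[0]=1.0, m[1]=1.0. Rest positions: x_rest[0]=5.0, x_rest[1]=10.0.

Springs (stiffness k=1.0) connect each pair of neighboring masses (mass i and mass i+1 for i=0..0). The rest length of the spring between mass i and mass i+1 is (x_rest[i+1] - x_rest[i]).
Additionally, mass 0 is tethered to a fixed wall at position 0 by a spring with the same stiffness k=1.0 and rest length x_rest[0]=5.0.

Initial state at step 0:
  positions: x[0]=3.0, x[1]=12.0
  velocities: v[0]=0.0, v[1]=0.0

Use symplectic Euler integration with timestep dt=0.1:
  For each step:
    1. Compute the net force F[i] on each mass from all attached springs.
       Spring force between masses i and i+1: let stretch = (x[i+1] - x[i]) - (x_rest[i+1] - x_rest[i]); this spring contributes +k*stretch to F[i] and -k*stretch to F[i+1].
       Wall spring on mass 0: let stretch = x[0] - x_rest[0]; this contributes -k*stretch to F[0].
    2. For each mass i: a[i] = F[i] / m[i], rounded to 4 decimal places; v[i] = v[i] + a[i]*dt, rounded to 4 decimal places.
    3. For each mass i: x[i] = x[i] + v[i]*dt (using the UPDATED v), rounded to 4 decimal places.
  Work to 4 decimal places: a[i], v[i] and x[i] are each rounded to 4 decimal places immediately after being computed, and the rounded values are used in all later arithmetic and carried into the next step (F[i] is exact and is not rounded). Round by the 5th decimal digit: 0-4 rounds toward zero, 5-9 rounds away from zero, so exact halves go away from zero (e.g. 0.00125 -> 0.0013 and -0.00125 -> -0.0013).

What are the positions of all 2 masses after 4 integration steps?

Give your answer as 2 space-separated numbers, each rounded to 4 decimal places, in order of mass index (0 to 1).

Answer: 3.5763 11.6148

Derivation:
Step 0: x=[3.0000 12.0000] v=[0.0000 0.0000]
Step 1: x=[3.0600 11.9600] v=[0.6000 -0.4000]
Step 2: x=[3.1784 11.8810] v=[1.1840 -0.7900]
Step 3: x=[3.3520 11.7650] v=[1.7364 -1.1603]
Step 4: x=[3.5763 11.6148] v=[2.2425 -1.5016]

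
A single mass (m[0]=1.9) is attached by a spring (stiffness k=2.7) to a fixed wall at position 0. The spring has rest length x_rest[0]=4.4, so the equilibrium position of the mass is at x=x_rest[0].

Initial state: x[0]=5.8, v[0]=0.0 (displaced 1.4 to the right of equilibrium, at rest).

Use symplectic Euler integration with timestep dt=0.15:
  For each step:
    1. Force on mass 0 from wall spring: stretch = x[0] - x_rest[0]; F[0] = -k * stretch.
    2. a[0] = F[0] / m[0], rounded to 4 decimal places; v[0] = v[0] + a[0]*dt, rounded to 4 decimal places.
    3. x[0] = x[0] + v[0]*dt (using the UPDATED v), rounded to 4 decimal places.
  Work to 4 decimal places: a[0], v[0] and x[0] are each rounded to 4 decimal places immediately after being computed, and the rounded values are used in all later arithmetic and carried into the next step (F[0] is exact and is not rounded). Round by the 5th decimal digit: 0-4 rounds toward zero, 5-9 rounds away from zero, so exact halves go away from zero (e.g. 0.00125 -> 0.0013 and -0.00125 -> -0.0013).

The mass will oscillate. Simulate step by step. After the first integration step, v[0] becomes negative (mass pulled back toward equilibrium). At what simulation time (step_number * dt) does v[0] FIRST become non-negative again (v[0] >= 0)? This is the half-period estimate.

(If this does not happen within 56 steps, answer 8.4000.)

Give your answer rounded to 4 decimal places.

Answer: 2.7000

Derivation:
Step 0: x=[5.8000] v=[0.0000]
Step 1: x=[5.7552] v=[-0.2984]
Step 2: x=[5.6671] v=[-0.5873]
Step 3: x=[5.5385] v=[-0.8574]
Step 4: x=[5.3735] v=[-1.1001]
Step 5: x=[5.1774] v=[-1.3076]
Step 6: x=[4.9564] v=[-1.4733]
Step 7: x=[4.7176] v=[-1.5919]
Step 8: x=[4.4687] v=[-1.6596]
Step 9: x=[4.2176] v=[-1.6742]
Step 10: x=[3.9723] v=[-1.6353]
Step 11: x=[3.7407] v=[-1.5441]
Step 12: x=[3.5302] v=[-1.4036]
Step 13: x=[3.3475] v=[-1.2182]
Step 14: x=[3.1984] v=[-0.9938]
Step 15: x=[3.0877] v=[-0.7377]
Step 16: x=[3.0190] v=[-0.4580]
Step 17: x=[2.9945] v=[-0.1636]
Step 18: x=[3.0149] v=[0.1360]
First v>=0 after going negative at step 18, time=2.7000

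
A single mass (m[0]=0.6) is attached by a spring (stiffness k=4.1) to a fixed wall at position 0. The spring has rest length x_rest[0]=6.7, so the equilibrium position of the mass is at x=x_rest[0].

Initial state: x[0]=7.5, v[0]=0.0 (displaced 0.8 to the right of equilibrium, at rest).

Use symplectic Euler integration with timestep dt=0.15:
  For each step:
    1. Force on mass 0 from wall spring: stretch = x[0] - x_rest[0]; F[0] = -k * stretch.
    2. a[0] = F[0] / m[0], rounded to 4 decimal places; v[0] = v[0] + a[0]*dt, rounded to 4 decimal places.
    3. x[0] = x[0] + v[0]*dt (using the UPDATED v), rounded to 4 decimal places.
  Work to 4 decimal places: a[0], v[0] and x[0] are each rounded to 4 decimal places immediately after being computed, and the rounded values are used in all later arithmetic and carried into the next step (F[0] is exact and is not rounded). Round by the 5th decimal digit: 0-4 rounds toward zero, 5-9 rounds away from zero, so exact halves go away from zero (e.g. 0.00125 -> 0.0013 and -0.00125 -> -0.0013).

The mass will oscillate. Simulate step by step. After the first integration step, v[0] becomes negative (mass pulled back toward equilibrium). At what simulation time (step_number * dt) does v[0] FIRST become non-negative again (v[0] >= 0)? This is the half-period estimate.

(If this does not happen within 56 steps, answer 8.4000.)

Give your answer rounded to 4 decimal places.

Answer: 1.2000

Derivation:
Step 0: x=[7.5000] v=[0.0000]
Step 1: x=[7.3770] v=[-0.8200]
Step 2: x=[7.1499] v=[-1.5139]
Step 3: x=[6.8537] v=[-1.9750]
Step 4: x=[6.5338] v=[-2.1325]
Step 5: x=[6.2395] v=[-1.9621]
Step 6: x=[6.0160] v=[-1.4901]
Step 7: x=[5.8977] v=[-0.7890]
Step 8: x=[5.9027] v=[0.0334]
First v>=0 after going negative at step 8, time=1.2000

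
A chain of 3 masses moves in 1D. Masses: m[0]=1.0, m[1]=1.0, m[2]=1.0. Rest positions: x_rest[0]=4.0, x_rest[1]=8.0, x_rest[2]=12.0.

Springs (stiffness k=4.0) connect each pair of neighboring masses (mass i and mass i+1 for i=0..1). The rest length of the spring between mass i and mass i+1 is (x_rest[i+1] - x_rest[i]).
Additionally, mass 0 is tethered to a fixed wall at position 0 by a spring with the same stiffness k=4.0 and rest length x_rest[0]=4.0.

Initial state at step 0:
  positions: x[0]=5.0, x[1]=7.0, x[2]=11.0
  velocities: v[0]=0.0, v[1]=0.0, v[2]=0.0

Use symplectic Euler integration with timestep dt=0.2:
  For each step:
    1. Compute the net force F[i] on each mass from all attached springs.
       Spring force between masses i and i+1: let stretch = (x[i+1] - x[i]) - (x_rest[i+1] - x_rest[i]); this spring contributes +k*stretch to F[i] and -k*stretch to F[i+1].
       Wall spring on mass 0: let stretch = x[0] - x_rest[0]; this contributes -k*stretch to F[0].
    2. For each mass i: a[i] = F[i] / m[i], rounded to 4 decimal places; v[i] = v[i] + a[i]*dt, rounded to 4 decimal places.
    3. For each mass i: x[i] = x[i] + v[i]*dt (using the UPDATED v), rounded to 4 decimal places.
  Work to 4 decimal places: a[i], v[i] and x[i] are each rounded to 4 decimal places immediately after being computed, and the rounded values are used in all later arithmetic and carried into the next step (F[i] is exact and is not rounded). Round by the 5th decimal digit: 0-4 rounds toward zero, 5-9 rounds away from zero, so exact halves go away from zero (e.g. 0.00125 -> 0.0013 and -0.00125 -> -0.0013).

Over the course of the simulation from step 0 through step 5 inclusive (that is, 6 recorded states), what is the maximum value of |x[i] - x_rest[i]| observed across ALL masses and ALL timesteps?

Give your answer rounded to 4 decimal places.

Answer: 1.3416

Derivation:
Step 0: x=[5.0000 7.0000 11.0000] v=[0.0000 0.0000 0.0000]
Step 1: x=[4.5200 7.3200 11.0000] v=[-2.4000 1.6000 0.0000]
Step 2: x=[3.7648 7.7808 11.0512] v=[-3.7760 2.3040 0.2560]
Step 3: x=[3.0498 8.1223 11.2191] v=[-3.5750 1.7075 0.8397]
Step 4: x=[2.6584 8.1477 11.5316] v=[-1.9568 0.1269 1.5623]
Step 5: x=[2.7200 7.8362 11.9426] v=[0.3079 -1.5574 2.0552]
Max displacement = 1.3416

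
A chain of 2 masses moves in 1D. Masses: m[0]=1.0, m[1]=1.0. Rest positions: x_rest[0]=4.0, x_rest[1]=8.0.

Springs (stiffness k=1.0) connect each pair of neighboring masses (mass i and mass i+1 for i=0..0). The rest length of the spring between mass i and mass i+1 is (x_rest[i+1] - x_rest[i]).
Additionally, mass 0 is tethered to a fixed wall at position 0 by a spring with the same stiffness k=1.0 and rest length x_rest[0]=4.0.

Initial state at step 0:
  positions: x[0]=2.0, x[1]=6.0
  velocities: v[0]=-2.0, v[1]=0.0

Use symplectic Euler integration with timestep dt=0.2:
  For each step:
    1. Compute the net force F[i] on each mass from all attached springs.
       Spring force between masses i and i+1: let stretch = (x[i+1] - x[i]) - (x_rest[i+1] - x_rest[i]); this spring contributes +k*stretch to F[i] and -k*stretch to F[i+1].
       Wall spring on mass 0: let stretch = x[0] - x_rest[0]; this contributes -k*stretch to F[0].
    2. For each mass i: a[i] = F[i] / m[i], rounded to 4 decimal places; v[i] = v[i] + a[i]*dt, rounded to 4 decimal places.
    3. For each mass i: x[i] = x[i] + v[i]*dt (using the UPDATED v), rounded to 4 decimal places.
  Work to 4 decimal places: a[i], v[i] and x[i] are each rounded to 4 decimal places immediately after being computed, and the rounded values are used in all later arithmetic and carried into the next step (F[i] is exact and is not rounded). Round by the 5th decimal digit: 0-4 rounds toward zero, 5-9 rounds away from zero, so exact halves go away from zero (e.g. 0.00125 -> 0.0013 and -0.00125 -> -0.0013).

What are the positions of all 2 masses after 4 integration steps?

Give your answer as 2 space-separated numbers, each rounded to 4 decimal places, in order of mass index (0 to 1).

Answer: 1.4095 5.8966

Derivation:
Step 0: x=[2.0000 6.0000] v=[-2.0000 0.0000]
Step 1: x=[1.6800 6.0000] v=[-1.6000 0.0000]
Step 2: x=[1.4656 5.9872] v=[-1.0720 -0.0640]
Step 3: x=[1.3734 5.9535] v=[-0.4608 -0.1683]
Step 4: x=[1.4095 5.8966] v=[0.1805 -0.2843]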